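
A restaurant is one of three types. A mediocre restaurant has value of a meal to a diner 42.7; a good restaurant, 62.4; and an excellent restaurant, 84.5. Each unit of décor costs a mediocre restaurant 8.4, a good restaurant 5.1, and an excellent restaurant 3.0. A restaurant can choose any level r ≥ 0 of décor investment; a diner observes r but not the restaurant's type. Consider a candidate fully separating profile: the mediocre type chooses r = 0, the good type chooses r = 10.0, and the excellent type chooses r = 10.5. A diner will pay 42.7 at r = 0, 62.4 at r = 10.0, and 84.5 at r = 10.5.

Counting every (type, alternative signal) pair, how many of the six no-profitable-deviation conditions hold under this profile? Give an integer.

Excellent (own payoff 84.5 − 3.0×10.5 = 53): to r=0 gives 42.7 → no gain ✓; to r=10.0 gives 62.4 − 3.0×10.0 = 32.4 → no gain ✓.
Good (own payoff 62.4 − 5.1×10.0 = 11.4): to r=0 gives 42.7 → profitable ✗; to r=10.5 gives 84.5 − 5.1×10.5 = 30.95 → profitable ✗.
Mediocre (own payoff 42.7): to r=10.0 gives 62.4 − 8.4×10.0 = -21.6 → no gain ✓; to r=10.5 gives 84.5 − 8.4×10.5 = -3.7 → no gain ✓.
4 of the 6 constraints hold; not an equilibrium.

4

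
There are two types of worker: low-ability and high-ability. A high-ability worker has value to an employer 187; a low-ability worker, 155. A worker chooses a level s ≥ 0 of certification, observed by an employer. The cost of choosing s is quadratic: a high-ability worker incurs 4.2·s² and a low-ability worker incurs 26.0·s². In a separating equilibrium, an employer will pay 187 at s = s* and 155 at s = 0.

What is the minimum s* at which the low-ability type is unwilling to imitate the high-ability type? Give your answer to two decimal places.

The low-ability type at s = 0 receives 155; imitating at s* yields 187 − 26.0·s*².
Indifference: 155 = 187 − 26.0·s*², so s*² = (187 − 155) / 26.0 ≈ 1.2308.
s* = √1.2308 ≈ 1.11.

1.11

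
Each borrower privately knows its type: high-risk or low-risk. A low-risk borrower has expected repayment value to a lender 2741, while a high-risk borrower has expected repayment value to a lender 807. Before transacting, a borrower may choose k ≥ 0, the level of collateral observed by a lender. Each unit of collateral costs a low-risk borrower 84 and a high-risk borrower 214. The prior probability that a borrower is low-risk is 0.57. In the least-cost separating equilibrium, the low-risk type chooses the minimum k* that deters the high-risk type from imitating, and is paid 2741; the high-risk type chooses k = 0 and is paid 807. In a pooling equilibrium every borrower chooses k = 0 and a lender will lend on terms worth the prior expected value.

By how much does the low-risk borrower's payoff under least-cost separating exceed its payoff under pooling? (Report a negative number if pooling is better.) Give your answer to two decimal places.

72.48

Least-cost separating signal: k* solves 807 = 2741 − 214·k*, so k* = (2741 − 807)/214 ≈ 9.0374.
Low-risk type's separating payoff: 2741 − 84 × k* = 2741 − 84 × (2741 − 807)/214 = 2741 − 162456/214 ≈ 1981.8598.
Pooling payoff: 0.57 × 2741 + 0.43 × 807 = 1909.38.
Difference: 1981.8598 − 1909.38 = 72.4798, i.e. 72.48 to two decimal places.
The low-risk type prefers to separate.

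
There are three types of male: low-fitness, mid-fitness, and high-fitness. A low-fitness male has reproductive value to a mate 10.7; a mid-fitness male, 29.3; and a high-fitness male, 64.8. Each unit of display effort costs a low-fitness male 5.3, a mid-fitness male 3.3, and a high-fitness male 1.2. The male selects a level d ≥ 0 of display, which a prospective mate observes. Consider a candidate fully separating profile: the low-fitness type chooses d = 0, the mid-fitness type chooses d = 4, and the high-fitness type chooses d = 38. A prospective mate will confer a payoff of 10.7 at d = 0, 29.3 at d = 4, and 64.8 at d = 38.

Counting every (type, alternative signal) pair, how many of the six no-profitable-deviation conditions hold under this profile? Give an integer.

Low-fitness (own payoff 10.7): to d=4 gives 29.3 − 5.3×4 = 8.1 → no gain ✓; to d=38 gives 64.8 − 5.3×38 = -136.6 → no gain ✓.
High-fitness (own payoff 64.8 − 1.2×38 = 19.2): to d=0 gives 10.7 → no gain ✓; to d=4 gives 29.3 − 1.2×4 = 24.5 → profitable ✗.
Mid-fitness (own payoff 29.3 − 3.3×4 = 16.1): to d=0 gives 10.7 → no gain ✓; to d=38 gives 64.8 − 3.3×38 = -60.6 → no gain ✓.
5 of the 6 constraints hold; not an equilibrium.

5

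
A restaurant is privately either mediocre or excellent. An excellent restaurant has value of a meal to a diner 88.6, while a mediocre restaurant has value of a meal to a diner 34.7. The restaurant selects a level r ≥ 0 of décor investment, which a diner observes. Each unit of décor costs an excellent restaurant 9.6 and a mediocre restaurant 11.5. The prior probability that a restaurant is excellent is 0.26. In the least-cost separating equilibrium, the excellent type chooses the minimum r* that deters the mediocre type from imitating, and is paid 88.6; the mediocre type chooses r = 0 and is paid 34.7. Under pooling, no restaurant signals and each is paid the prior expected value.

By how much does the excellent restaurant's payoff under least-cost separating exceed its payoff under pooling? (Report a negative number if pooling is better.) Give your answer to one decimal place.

Least-cost separating signal: r* solves 34.7 = 88.6 − 11.5·r*, so r* = (88.6 − 34.7)/11.5 ≈ 4.6870.
Excellent type's separating payoff: 88.6 − 9.6 × r* = 88.6 − 9.6 × (88.6 − 34.7)/11.5 = 88.6 − 517.44/11.5 ≈ 43.605.
Pooling payoff: 0.26 × 88.6 + 0.74 × 34.7 = 48.714.
Difference: 43.605 − 48.714 = -5.109, i.e. -5.1 to one decimal place.
The excellent type would prefer the pooling outcome.

-5.1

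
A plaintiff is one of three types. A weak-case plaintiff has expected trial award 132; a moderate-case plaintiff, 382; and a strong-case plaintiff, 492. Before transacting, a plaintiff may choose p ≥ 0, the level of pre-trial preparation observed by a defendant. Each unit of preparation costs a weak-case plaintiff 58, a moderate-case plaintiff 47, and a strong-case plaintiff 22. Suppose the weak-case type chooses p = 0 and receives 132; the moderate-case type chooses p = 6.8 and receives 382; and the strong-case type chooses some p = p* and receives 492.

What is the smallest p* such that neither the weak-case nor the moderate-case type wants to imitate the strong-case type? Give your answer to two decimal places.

Weak-case type (on-path payoff 132) won't mimic when 132 ≥ 492 − 58·p*, i.e. p* ≥ 6.21.
Moderate-case type (on-path payoff 382 − 47×6.8 = 62.4) won't mimic when 62.4 ≥ 492 − 47·p*, i.e. p* ≥ 9.14.
Both must hold, so p* = max(6.21, 9.14) = 9.14. The moderate-case type's constraint binds.

9.14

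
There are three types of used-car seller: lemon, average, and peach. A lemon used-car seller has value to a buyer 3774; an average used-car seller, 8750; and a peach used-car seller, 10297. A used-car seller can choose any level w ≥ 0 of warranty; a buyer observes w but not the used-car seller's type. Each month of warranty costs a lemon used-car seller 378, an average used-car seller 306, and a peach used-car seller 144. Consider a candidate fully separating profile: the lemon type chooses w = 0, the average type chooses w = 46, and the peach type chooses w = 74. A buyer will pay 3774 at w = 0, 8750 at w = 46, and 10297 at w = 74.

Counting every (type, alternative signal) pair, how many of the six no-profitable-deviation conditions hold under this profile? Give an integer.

Lemon (own payoff 3774): to w=46 gives 8750 − 378×46 = -8638 → no gain ✓; to w=74 gives 10297 − 378×74 = -17675 → no gain ✓.
Average (own payoff 8750 − 306×46 = -5326): to w=0 gives 3774 → profitable ✗; to w=74 gives 10297 − 306×74 = -12347 → no gain ✓.
Peach (own payoff 10297 − 144×74 = -359): to w=0 gives 3774 → profitable ✗; to w=46 gives 8750 − 144×46 = 2126 → profitable ✗.
3 of the 6 constraints hold; not an equilibrium.

3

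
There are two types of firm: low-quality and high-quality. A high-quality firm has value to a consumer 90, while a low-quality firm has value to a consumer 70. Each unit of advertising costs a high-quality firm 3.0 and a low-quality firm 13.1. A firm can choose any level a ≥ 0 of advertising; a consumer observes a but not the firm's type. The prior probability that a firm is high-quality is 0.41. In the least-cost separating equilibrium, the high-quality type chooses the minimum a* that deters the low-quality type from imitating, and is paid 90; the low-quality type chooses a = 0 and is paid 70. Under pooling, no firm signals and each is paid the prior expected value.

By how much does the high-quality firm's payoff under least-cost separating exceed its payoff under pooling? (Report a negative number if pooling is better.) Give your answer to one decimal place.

7.2

Least-cost separating signal: a* solves 70 = 90 − 13.1·a*, so a* = (90 − 70)/13.1 ≈ 1.5267.
High-quality type's separating payoff: 90 − 3.0 × a* = 90 − 3.0 × (90 − 70)/13.1 = 90 − 60/13.1 ≈ 85.420.
Pooling payoff: 0.41 × 90 + 0.59 × 70 = 78.2.
Difference: 85.420 − 78.2 = 7.22, i.e. 7.2 to one decimal place.
The high-quality type prefers to separate.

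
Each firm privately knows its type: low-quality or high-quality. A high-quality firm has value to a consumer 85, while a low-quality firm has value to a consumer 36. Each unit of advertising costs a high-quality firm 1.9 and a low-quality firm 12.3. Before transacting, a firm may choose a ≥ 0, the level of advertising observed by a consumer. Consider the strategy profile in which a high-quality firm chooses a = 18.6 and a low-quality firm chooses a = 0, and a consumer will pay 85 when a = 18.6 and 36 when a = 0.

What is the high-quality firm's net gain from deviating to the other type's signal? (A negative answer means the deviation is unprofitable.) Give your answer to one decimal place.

Playing a = 18.6 the high-quality firm receives 85 − 1.9 × 18.6 = 49.66.
Deviating to a = 0 yields 36 instead.
Gain from deviating: 36 − 49.66 = -13.66, i.e. -13.7 to one decimal place.
The gain is negative, so the high-quality type's incentive-compatibility constraint is satisfied.

-13.7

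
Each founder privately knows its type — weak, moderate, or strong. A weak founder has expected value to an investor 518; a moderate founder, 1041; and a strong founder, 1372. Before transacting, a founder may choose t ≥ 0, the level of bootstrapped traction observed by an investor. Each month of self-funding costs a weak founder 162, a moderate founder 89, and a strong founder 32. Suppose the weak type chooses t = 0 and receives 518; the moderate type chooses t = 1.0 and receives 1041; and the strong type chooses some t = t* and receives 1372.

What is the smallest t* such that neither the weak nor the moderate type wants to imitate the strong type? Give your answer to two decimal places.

Weak type (on-path payoff 518) won't mimic when 518 ≥ 1372 − 162·t*, i.e. t* ≥ 5.27.
Moderate type (on-path payoff 1041 − 89×1.0 = 952) won't mimic when 952 ≥ 1372 − 89·t*, i.e. t* ≥ 4.72.
Both must hold, so t* = max(5.27, 4.72) = 5.27. The weak type's constraint binds.

5.27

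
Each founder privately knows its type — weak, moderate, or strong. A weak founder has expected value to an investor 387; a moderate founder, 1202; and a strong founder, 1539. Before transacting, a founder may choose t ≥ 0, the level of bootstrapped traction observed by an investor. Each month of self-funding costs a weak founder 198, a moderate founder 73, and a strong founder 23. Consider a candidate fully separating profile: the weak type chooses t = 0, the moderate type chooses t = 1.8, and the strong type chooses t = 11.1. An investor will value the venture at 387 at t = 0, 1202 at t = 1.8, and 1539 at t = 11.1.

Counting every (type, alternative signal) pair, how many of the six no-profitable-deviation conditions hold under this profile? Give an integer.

Strong (own payoff 1539 − 23×11.1 = 1283.7): to t=0 gives 387 → no gain ✓; to t=1.8 gives 1202 − 23×1.8 = 1160.6 → no gain ✓.
Weak (own payoff 387): to t=1.8 gives 1202 − 198×1.8 = 845.6 → profitable ✗; to t=11.1 gives 1539 − 198×11.1 = -658.8 → no gain ✓.
Moderate (own payoff 1202 − 73×1.8 = 1070.6): to t=0 gives 387 → no gain ✓; to t=11.1 gives 1539 − 73×11.1 = 728.7 → no gain ✓.
5 of the 6 constraints hold; not an equilibrium.

5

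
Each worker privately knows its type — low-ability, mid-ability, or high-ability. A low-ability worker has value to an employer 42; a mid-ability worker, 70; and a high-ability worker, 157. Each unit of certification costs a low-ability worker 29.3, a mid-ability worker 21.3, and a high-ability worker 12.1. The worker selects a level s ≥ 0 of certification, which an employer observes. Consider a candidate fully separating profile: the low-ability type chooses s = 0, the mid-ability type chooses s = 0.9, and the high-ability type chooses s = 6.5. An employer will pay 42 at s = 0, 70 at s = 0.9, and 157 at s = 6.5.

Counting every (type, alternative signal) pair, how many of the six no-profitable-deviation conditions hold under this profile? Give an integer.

5

Mid-ability (own payoff 70 − 21.3×0.9 = 50.83): to s=0 gives 42 → no gain ✓; to s=6.5 gives 157 − 21.3×6.5 = 18.55 → no gain ✓.
Low-ability (own payoff 42): to s=0.9 gives 70 − 29.3×0.9 = 43.63 → profitable ✗; to s=6.5 gives 157 − 29.3×6.5 = -33.45 → no gain ✓.
High-ability (own payoff 157 − 12.1×6.5 = 78.35): to s=0 gives 42 → no gain ✓; to s=0.9 gives 70 − 12.1×0.9 = 59.11 → no gain ✓.
5 of the 6 constraints hold; not an equilibrium.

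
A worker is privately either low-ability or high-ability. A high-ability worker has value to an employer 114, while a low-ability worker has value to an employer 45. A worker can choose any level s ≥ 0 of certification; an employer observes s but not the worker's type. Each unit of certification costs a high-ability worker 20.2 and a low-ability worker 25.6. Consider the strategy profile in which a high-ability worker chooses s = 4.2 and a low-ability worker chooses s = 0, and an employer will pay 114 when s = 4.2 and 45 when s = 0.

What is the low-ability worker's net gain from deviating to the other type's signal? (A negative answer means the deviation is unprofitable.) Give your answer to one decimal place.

Playing s = 0 the low-ability worker receives 45.
Deviating to s = 4.2 brings payment 114 at cost 25.6 × 4.2 = 107.52, netting 6.48.
Gain from deviating: 6.48 − 45 = -38.52, i.e. -38.5 to one decimal place.
The gain is negative, so the low-ability type's incentive-compatibility constraint is satisfied.

-38.5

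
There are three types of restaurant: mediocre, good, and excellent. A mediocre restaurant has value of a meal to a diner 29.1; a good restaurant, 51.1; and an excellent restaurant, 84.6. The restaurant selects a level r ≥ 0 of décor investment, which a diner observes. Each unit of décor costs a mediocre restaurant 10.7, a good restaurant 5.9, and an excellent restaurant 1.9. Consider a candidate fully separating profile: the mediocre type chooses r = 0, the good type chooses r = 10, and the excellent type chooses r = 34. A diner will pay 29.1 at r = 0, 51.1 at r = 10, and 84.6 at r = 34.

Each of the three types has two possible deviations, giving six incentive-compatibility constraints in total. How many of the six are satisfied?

3

Excellent (own payoff 84.6 − 1.9×34 = 20): to r=0 gives 29.1 → profitable ✗; to r=10 gives 51.1 − 1.9×10 = 32.1 → profitable ✗.
Good (own payoff 51.1 − 5.9×10 = -7.9): to r=0 gives 29.1 → profitable ✗; to r=34 gives 84.6 − 5.9×34 = -116 → no gain ✓.
Mediocre (own payoff 29.1): to r=10 gives 51.1 − 10.7×10 = -55.9 → no gain ✓; to r=34 gives 84.6 − 10.7×34 = -279.2 → no gain ✓.
3 of the 6 constraints hold; not an equilibrium.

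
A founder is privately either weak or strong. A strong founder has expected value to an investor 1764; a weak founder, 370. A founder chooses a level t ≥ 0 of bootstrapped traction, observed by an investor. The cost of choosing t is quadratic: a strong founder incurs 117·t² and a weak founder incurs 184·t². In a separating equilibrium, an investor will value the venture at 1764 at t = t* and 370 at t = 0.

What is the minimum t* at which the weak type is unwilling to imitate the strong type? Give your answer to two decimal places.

The weak type at t = 0 receives 370; imitating at t* yields 1764 − 184·t*².
Indifference: 370 = 1764 − 184·t*², so t*² = (1764 − 370) / 184 ≈ 7.5761.
t* = √7.5761 ≈ 2.75.

2.75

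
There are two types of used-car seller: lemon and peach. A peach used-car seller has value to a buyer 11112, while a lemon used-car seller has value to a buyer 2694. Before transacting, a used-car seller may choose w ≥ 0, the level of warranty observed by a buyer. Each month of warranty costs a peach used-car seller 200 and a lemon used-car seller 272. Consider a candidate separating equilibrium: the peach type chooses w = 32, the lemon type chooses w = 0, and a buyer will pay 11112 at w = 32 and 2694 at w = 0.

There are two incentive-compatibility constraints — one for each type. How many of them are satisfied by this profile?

2

Lemon type: stay at 0 → 2694; mimic → 11112 − 272 × 32 = 2408. IC holds (2694 ≥ 2408).
Peach type: signal → 11112 − 200 × 32 = 4712; deviate to 0 → 2694. IC holds (4712 ≥ 2694).
2 of 2 constraints hold, so this is a separating equilibrium.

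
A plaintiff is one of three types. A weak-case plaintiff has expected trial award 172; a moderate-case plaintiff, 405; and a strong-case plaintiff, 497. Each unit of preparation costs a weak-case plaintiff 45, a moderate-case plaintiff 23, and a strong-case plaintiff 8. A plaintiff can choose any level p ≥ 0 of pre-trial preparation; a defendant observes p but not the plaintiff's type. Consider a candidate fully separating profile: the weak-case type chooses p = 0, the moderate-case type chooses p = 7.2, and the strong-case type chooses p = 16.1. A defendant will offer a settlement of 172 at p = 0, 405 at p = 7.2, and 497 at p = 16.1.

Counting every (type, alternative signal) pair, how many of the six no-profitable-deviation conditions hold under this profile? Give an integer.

Moderate-case (own payoff 405 − 23×7.2 = 239.4): to p=0 gives 172 → no gain ✓; to p=16.1 gives 497 − 23×16.1 = 126.7 → no gain ✓.
Weak-case (own payoff 172): to p=7.2 gives 405 − 45×7.2 = 81 → no gain ✓; to p=16.1 gives 497 − 45×16.1 = -227.5 → no gain ✓.
Strong-case (own payoff 497 − 8×16.1 = 368.2): to p=0 gives 172 → no gain ✓; to p=7.2 gives 405 − 8×7.2 = 347.4 → no gain ✓.
6 of the 6 constraints hold; this profile is a separating equilibrium.

6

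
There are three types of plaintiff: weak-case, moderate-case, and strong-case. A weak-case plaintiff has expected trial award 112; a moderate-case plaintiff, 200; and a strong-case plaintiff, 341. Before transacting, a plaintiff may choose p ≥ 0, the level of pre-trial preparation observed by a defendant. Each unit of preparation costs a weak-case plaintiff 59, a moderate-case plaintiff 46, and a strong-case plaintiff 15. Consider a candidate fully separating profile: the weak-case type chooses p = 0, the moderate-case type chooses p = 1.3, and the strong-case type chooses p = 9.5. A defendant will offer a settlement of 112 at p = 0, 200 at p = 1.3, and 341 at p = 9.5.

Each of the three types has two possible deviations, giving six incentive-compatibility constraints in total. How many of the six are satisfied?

Weak-case (own payoff 112): to p=1.3 gives 200 − 59×1.3 = 123.3 → profitable ✗; to p=9.5 gives 341 − 59×9.5 = -219.5 → no gain ✓.
Strong-case (own payoff 341 − 15×9.5 = 198.5): to p=0 gives 112 → no gain ✓; to p=1.3 gives 200 − 15×1.3 = 180.5 → no gain ✓.
Moderate-case (own payoff 200 − 46×1.3 = 140.2): to p=0 gives 112 → no gain ✓; to p=9.5 gives 341 − 46×9.5 = -96 → no gain ✓.
5 of the 6 constraints hold; not an equilibrium.

5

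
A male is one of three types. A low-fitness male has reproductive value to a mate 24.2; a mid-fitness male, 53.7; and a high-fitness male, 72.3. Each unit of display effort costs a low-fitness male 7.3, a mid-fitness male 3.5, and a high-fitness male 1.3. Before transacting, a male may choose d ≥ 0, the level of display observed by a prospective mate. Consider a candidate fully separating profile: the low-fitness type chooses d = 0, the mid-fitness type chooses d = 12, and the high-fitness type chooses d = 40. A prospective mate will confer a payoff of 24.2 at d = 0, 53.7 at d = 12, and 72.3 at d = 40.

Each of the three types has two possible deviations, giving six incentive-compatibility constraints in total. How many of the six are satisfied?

3

Mid-fitness (own payoff 53.7 − 3.5×12 = 11.7): to d=0 gives 24.2 → profitable ✗; to d=40 gives 72.3 − 3.5×40 = -67.7 → no gain ✓.
Low-fitness (own payoff 24.2): to d=12 gives 53.7 − 7.3×12 = -33.9 → no gain ✓; to d=40 gives 72.3 − 7.3×40 = -219.7 → no gain ✓.
High-fitness (own payoff 72.3 − 1.3×40 = 20.3): to d=0 gives 24.2 → profitable ✗; to d=12 gives 53.7 − 1.3×12 = 38.1 → profitable ✗.
3 of the 6 constraints hold; not an equilibrium.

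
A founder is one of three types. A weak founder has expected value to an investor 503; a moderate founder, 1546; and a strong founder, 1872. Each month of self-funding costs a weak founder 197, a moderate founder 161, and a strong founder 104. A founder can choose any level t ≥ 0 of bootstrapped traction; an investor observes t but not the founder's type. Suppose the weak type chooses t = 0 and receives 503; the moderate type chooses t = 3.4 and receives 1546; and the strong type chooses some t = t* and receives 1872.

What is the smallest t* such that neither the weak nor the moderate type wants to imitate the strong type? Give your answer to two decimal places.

Weak type (on-path payoff 503) won't mimic when 503 ≥ 1872 − 197·t*, i.e. t* ≥ 6.95.
Moderate type (on-path payoff 1546 − 161×3.4 = 998.6) won't mimic when 998.6 ≥ 1872 − 161·t*, i.e. t* ≥ 5.42.
Both must hold, so t* = max(6.95, 5.42) = 6.95. The weak type's constraint binds.

6.95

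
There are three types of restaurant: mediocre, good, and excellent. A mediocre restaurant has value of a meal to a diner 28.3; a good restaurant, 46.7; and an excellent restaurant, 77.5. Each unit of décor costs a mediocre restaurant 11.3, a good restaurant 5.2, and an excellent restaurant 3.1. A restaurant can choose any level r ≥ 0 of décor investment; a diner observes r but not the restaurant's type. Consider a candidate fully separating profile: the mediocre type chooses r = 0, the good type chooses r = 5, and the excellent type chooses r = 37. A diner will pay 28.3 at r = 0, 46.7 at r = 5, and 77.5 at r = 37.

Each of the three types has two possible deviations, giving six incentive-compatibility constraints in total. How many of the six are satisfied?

3

Good (own payoff 46.7 − 5.2×5 = 20.7): to r=0 gives 28.3 → profitable ✗; to r=37 gives 77.5 − 5.2×37 = -114.9 → no gain ✓.
Mediocre (own payoff 28.3): to r=5 gives 46.7 − 11.3×5 = -9.8 → no gain ✓; to r=37 gives 77.5 − 11.3×37 = -340.6 → no gain ✓.
Excellent (own payoff 77.5 − 3.1×37 = -37.2): to r=0 gives 28.3 → profitable ✗; to r=5 gives 46.7 − 3.1×5 = 31.2 → profitable ✗.
3 of the 6 constraints hold; not an equilibrium.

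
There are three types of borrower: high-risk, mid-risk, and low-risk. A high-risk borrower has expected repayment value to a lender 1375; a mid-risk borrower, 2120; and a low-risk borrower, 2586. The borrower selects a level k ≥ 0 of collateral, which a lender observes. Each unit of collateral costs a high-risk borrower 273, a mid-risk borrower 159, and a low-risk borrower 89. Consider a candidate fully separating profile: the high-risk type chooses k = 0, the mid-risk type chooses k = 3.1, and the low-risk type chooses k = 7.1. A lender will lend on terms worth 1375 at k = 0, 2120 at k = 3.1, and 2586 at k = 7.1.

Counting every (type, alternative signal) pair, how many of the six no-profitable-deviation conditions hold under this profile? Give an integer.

6

Mid-risk (own payoff 2120 − 159×3.1 = 1627.1): to k=0 gives 1375 → no gain ✓; to k=7.1 gives 2586 − 159×7.1 = 1457.1 → no gain ✓.
High-risk (own payoff 1375): to k=3.1 gives 2120 − 273×3.1 = 1273.7 → no gain ✓; to k=7.1 gives 2586 − 273×7.1 = 647.7 → no gain ✓.
Low-risk (own payoff 2586 − 89×7.1 = 1954.1): to k=0 gives 1375 → no gain ✓; to k=3.1 gives 2120 − 89×3.1 = 1844.1 → no gain ✓.
6 of the 6 constraints hold; this profile is a separating equilibrium.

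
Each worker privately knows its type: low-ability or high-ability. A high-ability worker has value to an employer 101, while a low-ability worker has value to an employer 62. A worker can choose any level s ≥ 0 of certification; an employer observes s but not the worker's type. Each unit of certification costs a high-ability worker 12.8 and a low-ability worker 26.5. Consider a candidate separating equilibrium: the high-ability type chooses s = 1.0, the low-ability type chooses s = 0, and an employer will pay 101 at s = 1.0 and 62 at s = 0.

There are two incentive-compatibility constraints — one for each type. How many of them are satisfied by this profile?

1

High-ability type: signal → 101 − 12.8 × 1.0 = 88.2; deviate to 0 → 62. IC holds (88.2 ≥ 62).
Low-ability type: stay at 0 → 62; mimic → 101 − 26.5 × 1.0 = 74.5. IC fails (62 < 74.5).
1 of 2 constraints hold, so this profile is not an equilibrium.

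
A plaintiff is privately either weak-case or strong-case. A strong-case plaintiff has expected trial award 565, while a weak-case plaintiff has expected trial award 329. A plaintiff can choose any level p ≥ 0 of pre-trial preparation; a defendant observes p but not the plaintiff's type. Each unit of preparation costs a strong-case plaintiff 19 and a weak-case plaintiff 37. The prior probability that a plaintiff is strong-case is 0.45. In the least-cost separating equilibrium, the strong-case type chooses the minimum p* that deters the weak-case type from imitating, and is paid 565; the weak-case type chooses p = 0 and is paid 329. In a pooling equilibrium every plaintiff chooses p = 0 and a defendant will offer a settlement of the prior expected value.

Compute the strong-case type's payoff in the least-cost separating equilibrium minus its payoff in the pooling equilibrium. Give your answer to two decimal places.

8.61

Least-cost separating signal: p* solves 329 = 565 − 37·p*, so p* = (565 − 329)/37 ≈ 6.3784.
Strong-case type's separating payoff: 565 − 19 × p* = 565 − 19 × (565 − 329)/37 = 565 − 4484/37 ≈ 443.8108.
Pooling payoff: 0.45 × 565 + 0.55 × 329 = 435.2.
Difference: 443.8108 − 435.2 = 8.6108, i.e. 8.61 to two decimal places.
The strong-case type prefers to separate.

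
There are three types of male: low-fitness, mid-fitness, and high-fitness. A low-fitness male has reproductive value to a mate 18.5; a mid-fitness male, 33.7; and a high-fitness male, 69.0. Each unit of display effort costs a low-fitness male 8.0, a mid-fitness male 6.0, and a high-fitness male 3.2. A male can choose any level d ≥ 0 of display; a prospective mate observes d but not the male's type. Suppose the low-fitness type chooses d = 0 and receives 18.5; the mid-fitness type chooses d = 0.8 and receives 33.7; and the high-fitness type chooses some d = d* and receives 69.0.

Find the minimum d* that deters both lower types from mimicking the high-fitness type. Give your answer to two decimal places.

Mid-fitness type (on-path payoff 33.7 − 6.0×0.8 = 28.9) won't mimic when 28.9 ≥ 69.0 − 6.0·d*, i.e. d* ≥ 6.68.
Low-fitness type (on-path payoff 18.5) won't mimic when 18.5 ≥ 69.0 − 8.0·d*, i.e. d* ≥ 6.31.
Both must hold, so d* = max(6.31, 6.68) = 6.68. The mid-fitness type's constraint binds.

6.68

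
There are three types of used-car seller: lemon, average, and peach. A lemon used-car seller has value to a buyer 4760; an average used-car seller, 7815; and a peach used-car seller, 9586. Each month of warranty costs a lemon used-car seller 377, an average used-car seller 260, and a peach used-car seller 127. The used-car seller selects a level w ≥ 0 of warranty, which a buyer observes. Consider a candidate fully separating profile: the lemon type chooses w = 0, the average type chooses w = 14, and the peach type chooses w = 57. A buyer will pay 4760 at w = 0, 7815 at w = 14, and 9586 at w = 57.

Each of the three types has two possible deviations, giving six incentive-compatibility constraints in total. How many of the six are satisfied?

Peach (own payoff 9586 − 127×57 = 2347): to w=0 gives 4760 → profitable ✗; to w=14 gives 7815 − 127×14 = 6037 → profitable ✗.
Average (own payoff 7815 − 260×14 = 4175): to w=0 gives 4760 → profitable ✗; to w=57 gives 9586 − 260×57 = -5234 → no gain ✓.
Lemon (own payoff 4760): to w=14 gives 7815 − 377×14 = 2537 → no gain ✓; to w=57 gives 9586 − 377×57 = -11903 → no gain ✓.
3 of the 6 constraints hold; not an equilibrium.

3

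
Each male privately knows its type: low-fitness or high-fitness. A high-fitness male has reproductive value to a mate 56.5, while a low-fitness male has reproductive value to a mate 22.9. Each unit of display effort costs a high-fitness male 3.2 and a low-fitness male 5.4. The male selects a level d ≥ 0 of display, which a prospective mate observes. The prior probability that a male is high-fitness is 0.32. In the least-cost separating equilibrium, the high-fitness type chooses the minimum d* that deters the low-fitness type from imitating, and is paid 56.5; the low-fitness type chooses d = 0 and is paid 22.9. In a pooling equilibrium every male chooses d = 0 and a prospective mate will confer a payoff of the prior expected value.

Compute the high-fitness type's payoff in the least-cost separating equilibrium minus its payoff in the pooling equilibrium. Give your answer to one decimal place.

2.9

Least-cost separating signal: d* solves 22.9 = 56.5 − 5.4·d*, so d* = (56.5 − 22.9)/5.4 ≈ 6.2222.
High-fitness type's separating payoff: 56.5 − 3.2 × d* = 56.5 − 3.2 × (56.5 − 22.9)/5.4 = 56.5 − 107.52/5.4 ≈ 36.589.
Pooling payoff: 0.32 × 56.5 + 0.68 × 22.9 = 33.652.
Difference: 36.589 − 33.652 = 2.937, i.e. 2.9 to one decimal place.
The high-fitness type prefers to separate.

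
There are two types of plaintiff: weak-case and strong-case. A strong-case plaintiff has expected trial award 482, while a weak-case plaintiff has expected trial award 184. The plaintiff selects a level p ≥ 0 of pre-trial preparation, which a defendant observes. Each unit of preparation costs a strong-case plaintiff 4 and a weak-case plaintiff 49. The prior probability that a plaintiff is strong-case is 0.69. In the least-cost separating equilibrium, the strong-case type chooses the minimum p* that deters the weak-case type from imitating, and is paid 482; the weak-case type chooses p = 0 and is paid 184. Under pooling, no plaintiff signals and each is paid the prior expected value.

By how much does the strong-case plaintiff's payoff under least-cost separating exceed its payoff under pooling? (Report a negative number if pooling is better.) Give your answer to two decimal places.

68.05

Least-cost separating signal: p* solves 184 = 482 − 49·p*, so p* = (482 − 184)/49 ≈ 6.0816.
Strong-case type's separating payoff: 482 − 4 × p* = 482 − 4 × (482 − 184)/49 = 482 − 1192/49 ≈ 457.6735.
Pooling payoff: 0.69 × 482 + 0.31 × 184 = 389.62.
Difference: 457.6735 − 389.62 = 68.0535, i.e. 68.05 to two decimal places.
The strong-case type prefers to separate.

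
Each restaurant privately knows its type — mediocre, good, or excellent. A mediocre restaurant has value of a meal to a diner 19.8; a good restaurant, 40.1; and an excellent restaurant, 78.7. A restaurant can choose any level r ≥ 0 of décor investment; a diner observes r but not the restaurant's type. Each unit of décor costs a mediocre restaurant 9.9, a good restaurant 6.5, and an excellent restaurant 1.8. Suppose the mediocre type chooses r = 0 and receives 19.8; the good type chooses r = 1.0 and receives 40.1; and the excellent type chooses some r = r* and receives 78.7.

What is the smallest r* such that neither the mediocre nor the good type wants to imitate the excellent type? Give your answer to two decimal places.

6.94

Mediocre type (on-path payoff 19.8) won't mimic when 19.8 ≥ 78.7 − 9.9·r*, i.e. r* ≥ 5.95.
Good type (on-path payoff 40.1 − 6.5×1.0 = 33.6) won't mimic when 33.6 ≥ 78.7 − 6.5·r*, i.e. r* ≥ 6.94.
Both must hold, so r* = max(5.95, 6.94) = 6.94. The good type's constraint binds.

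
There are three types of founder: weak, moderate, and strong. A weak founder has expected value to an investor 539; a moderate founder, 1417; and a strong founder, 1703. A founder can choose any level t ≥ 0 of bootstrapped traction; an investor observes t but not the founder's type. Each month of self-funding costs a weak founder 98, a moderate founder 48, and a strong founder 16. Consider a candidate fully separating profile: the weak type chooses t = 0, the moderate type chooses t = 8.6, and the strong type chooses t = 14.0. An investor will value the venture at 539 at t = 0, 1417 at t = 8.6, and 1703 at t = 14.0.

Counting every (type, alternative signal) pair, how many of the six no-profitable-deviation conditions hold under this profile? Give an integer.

Moderate (own payoff 1417 − 48×8.6 = 1004.2): to t=0 gives 539 → no gain ✓; to t=14.0 gives 1703 − 48×14.0 = 1031 → profitable ✗.
Weak (own payoff 539): to t=8.6 gives 1417 − 98×8.6 = 574.2 → profitable ✗; to t=14.0 gives 1703 − 98×14.0 = 331 → no gain ✓.
Strong (own payoff 1703 − 16×14.0 = 1479): to t=0 gives 539 → no gain ✓; to t=8.6 gives 1417 − 16×8.6 = 1279.4 → no gain ✓.
4 of the 6 constraints hold; not an equilibrium.

4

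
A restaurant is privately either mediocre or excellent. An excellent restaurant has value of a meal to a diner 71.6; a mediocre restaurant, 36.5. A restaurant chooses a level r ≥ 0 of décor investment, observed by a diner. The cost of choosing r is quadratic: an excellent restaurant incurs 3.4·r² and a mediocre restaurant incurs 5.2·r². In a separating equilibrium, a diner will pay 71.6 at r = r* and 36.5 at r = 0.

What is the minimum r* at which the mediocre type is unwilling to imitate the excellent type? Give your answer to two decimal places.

The mediocre type at r = 0 receives 36.5; imitating at r* yields 71.6 − 5.2·r*².
Indifference: 36.5 = 71.6 − 5.2·r*², so r*² = (71.6 − 36.5) / 5.2 = 6.75.
r* = √6.75 ≈ 2.60.

2.60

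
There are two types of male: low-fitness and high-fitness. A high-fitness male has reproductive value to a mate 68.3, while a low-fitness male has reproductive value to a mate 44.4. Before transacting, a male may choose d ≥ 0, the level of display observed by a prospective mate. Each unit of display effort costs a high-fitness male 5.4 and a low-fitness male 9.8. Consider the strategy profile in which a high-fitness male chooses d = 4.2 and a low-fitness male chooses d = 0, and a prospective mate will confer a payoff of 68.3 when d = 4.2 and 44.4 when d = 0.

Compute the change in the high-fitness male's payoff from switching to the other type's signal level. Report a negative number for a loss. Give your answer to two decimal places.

-1.22

Playing d = 4.2 the high-fitness male receives 68.3 − 5.4 × 4.2 = 45.62.
Deviating to d = 0 yields 44.4 instead.
Gain from deviating: 44.4 − 45.62 = -1.22.
The gain is negative, so the high-fitness type's incentive-compatibility constraint is satisfied.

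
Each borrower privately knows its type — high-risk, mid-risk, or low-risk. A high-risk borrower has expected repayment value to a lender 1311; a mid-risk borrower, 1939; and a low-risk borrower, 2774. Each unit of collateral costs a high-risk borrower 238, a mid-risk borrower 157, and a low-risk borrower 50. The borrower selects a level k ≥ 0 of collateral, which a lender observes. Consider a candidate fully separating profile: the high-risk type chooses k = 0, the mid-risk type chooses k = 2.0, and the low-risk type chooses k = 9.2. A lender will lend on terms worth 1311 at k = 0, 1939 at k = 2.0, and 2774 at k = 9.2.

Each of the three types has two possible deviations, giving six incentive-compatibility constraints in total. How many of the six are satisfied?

Low-risk (own payoff 2774 − 50×9.2 = 2314): to k=0 gives 1311 → no gain ✓; to k=2.0 gives 1939 − 50×2.0 = 1839 → no gain ✓.
Mid-risk (own payoff 1939 − 157×2.0 = 1625): to k=0 gives 1311 → no gain ✓; to k=9.2 gives 2774 − 157×9.2 = 1329.6 → no gain ✓.
High-risk (own payoff 1311): to k=2.0 gives 1939 − 238×2.0 = 1463 → profitable ✗; to k=9.2 gives 2774 − 238×9.2 = 584.4 → no gain ✓.
5 of the 6 constraints hold; not an equilibrium.

5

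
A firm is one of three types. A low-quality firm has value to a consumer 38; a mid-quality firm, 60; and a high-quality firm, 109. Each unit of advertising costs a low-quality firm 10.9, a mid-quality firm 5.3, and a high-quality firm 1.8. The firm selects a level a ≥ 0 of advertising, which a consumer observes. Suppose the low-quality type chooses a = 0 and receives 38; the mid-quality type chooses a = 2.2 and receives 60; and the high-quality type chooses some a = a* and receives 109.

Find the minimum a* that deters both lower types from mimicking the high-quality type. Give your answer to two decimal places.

Low-quality type (on-path payoff 38) won't mimic when 38 ≥ 109 − 10.9·a*, i.e. a* ≥ 6.51.
Mid-quality type (on-path payoff 60 − 5.3×2.2 = 48.34) won't mimic when 48.34 ≥ 109 − 5.3·a*, i.e. a* ≥ 11.45.
Both must hold, so a* = max(6.51, 11.45) = 11.45. The mid-quality type's constraint binds.

11.45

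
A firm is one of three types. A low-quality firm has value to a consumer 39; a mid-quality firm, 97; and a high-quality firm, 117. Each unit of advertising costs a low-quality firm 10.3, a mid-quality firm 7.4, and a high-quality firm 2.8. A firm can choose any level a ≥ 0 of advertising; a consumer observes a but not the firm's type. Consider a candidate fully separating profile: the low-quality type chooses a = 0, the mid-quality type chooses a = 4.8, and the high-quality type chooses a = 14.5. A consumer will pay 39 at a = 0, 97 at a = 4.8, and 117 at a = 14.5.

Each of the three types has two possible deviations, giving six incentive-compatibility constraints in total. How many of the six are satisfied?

High-quality (own payoff 117 − 2.8×14.5 = 76.4): to a=0 gives 39 → no gain ✓; to a=4.8 gives 97 − 2.8×4.8 = 83.56 → profitable ✗.
Low-quality (own payoff 39): to a=4.8 gives 97 − 10.3×4.8 = 47.56 → profitable ✗; to a=14.5 gives 117 − 10.3×14.5 = -32.35 → no gain ✓.
Mid-quality (own payoff 97 − 7.4×4.8 = 61.48): to a=0 gives 39 → no gain ✓; to a=14.5 gives 117 − 7.4×14.5 = 9.7 → no gain ✓.
4 of the 6 constraints hold; not an equilibrium.

4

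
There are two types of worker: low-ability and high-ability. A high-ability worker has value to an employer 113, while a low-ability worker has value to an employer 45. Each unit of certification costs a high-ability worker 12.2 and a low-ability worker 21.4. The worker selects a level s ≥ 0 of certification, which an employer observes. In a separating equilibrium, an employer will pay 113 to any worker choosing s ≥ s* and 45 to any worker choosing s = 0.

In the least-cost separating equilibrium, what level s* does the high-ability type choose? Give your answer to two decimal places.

3.18

A low-ability worker choosing s = 0 receives 45.
Imitating at s* instead would pay 113 at cost 21.4·s*, netting 113 − 21.4·s*.
Indifference: 45 = 113 − 21.4·s*, so s* = (113 − 45) / 21.4 ≈ 3.18.
This is the low-ability type's binding incentive-compatibility constraint; any s ≥ 3.18 sustains separation on that side.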